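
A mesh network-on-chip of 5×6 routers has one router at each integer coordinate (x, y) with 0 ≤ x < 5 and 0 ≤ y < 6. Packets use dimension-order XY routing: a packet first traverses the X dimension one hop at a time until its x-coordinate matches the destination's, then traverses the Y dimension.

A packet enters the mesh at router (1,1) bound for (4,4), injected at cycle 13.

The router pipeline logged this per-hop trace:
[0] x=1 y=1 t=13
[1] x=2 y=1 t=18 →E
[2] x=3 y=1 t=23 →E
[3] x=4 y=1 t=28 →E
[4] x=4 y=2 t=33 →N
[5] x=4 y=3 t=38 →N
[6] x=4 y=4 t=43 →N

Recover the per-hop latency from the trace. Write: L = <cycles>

L = 5

cyc[1] − cyc[0] = 18 − 13 = 5.
That increment is L by definition: L = 5.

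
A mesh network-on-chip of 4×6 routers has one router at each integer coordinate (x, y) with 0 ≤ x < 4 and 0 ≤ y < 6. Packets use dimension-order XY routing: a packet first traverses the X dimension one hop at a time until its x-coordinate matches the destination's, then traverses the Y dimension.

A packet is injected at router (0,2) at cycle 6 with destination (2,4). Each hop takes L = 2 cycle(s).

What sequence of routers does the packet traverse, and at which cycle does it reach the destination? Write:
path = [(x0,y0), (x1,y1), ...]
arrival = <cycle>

  0. router=(0,2) cycle=6 (inject)
  1. router=(1,2) cycle=8 dir=E
  2. router=(2,2) cycle=10 dir=E
  3. router=(2,3) cycle=12 dir=N
  4. router=(2,4) cycle=14 dir=N

path = [(0,2), (1,2), (2,2), (2,3), (2,4)]
arrival = 14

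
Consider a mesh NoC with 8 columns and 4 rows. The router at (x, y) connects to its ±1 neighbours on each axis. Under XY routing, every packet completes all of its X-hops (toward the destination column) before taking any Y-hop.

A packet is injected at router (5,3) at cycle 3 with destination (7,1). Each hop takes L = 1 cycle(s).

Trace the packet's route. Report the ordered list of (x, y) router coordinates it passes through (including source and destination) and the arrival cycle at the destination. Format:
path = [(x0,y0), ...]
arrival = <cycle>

path = [(5,3), (6,3), (7,3), (7,2), (7,1)]
arrival = 7

#0 — 5,3 | c3
#1 — 6,3 | c4 | E
#2 — 7,3 | c5 | E
#3 — 7,2 | c6 | S
#4 — 7,1 | c7 | S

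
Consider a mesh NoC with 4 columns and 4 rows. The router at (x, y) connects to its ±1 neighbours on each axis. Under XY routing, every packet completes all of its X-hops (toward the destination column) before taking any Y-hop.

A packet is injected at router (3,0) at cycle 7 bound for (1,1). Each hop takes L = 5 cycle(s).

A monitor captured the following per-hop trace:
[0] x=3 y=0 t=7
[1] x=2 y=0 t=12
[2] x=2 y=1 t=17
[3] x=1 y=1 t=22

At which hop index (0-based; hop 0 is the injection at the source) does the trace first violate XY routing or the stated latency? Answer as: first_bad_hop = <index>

first_bad_hop = 2

check 1→ d=(-1,0) cyc+5: ok
check 2→ d=(0,1) cyc+5: BAD: Y-move but x=2≠1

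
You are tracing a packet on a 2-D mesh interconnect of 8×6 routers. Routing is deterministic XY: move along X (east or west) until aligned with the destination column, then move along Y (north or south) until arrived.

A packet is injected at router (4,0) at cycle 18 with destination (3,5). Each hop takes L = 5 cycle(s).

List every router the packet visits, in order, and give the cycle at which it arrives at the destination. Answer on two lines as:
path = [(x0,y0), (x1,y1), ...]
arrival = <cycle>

path = [(4,0), (3,0), (3,1), (3,2), (3,3), (3,4), (3,5)]
arrival = 48

[0] x=4 y=0 t=18
[1] x=3 y=0 t=23 →W
[2] x=3 y=1 t=28 →N
[3] x=3 y=2 t=33 →N
[4] x=3 y=3 t=38 →N
[5] x=3 y=4 t=43 →N
[6] x=3 y=5 t=48 →N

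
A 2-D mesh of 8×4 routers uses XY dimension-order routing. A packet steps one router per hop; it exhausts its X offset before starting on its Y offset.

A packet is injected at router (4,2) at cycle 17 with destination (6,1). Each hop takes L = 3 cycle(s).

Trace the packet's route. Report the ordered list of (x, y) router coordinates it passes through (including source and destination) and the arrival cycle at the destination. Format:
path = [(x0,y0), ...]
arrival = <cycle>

  0. router=(4,2) cycle=17 (inject)
  1. router=(5,2) cycle=20 dir=E
  2. router=(6,2) cycle=23 dir=E
  3. router=(6,1) cycle=26 dir=S

path = [(4,2), (5,2), (6,2), (6,1)]
arrival = 26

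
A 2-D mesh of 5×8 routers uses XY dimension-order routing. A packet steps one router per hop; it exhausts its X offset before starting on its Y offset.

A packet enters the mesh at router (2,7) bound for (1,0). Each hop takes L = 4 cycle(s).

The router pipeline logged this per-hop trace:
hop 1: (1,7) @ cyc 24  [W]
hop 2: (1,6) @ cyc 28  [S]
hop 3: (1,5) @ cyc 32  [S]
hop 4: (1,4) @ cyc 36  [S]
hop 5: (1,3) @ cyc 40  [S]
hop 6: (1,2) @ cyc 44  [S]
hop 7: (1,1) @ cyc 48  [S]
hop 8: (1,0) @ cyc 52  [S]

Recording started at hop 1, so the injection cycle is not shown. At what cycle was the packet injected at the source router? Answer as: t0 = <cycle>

t0 = 20

At hop 1 the cycle is 24; in general cyc_k = t0 + kL.
Subtract one hop: t0 = 24 − 4 = 20.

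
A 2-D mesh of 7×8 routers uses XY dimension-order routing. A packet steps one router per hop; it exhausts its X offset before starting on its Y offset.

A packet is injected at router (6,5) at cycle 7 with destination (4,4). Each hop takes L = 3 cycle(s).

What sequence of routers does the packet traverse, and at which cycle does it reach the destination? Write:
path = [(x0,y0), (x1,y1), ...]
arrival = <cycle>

path = [(6,5), (5,5), (4,5), (4,4)]
arrival = 16

t=7: at (6,5)
t=10: at (5,5) after W
t=13: at (4,5) after W
t=16: at (4,4) after S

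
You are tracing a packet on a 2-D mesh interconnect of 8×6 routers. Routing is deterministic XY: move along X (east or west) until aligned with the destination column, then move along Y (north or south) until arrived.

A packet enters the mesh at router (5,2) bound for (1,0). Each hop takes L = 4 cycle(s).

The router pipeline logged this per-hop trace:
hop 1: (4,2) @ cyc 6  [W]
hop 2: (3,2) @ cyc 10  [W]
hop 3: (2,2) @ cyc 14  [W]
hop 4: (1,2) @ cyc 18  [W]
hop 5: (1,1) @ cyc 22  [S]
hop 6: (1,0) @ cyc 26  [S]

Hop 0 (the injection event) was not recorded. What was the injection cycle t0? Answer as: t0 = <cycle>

t0 = 2

cyc[1] = 6 and cyc[k] = t0 + k·L for every k.
Subtract one hop: t0 = 6 − 4 = 2.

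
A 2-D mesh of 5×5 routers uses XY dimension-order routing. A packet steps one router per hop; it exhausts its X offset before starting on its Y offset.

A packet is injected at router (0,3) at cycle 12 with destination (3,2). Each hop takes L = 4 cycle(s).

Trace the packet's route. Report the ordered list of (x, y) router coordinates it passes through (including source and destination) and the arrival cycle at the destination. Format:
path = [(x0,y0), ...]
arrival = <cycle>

path = [(0,3), (1,3), (2,3), (3,3), (3,2)]
arrival = 28

#0 — 0,3 | c12
#1 — 1,3 | c16 | E
#2 — 2,3 | c20 | E
#3 — 3,3 | c24 | E
#4 — 3,2 | c28 | S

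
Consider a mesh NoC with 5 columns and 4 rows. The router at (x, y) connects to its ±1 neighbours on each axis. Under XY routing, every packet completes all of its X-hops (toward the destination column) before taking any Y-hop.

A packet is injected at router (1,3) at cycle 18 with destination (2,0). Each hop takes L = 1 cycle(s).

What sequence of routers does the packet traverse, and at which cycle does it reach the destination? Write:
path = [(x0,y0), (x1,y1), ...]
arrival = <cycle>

hop 0: (1,3) @ cyc 18
hop 1: (2,3) @ cyc 19  [E]
hop 2: (2,2) @ cyc 20  [S]
hop 3: (2,1) @ cyc 21  [S]
hop 4: (2,0) @ cyc 22  [S]

path = [(1,3), (2,3), (2,2), (2,1), (2,0)]
arrival = 22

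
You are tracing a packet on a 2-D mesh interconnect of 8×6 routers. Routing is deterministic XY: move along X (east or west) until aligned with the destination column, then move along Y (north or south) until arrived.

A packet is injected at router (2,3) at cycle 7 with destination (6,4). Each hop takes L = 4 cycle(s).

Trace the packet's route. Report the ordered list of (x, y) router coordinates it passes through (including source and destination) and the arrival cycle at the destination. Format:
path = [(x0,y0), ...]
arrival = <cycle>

[0] x=2 y=3 t=7
[1] x=3 y=3 t=11 →E
[2] x=4 y=3 t=15 →E
[3] x=5 y=3 t=19 →E
[4] x=6 y=3 t=23 →E
[5] x=6 y=4 t=27 →N

path = [(2,3), (3,3), (4,3), (5,3), (6,3), (6,4)]
arrival = 27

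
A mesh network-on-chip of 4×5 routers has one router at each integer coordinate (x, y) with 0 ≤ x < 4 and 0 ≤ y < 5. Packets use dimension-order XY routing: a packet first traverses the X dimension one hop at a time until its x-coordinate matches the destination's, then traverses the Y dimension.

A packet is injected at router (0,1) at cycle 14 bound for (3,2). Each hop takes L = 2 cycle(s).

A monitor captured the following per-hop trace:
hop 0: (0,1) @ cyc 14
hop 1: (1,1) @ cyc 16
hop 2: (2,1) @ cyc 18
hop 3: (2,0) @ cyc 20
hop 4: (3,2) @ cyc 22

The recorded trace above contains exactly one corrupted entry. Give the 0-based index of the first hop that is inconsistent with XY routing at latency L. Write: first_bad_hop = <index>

first_bad_hop = 3

hop 1: step (+1,+0), +2 cyc — ok
hop 2: step (+1,+0), +2 cyc — ok
hop 3: step (+0,-1), +2 cyc — BAD: Y-move but x=2≠3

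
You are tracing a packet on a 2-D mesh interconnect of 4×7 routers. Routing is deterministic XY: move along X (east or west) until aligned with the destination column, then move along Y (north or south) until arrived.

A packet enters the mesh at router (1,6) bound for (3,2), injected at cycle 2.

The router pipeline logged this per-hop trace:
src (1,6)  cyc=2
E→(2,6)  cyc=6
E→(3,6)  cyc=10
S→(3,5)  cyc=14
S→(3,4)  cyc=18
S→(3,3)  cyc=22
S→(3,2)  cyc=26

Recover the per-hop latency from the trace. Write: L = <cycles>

cyc[1] − cyc[0] = 6 − 2 = 4.
One hop costs L cycles, so L = 4.

L = 4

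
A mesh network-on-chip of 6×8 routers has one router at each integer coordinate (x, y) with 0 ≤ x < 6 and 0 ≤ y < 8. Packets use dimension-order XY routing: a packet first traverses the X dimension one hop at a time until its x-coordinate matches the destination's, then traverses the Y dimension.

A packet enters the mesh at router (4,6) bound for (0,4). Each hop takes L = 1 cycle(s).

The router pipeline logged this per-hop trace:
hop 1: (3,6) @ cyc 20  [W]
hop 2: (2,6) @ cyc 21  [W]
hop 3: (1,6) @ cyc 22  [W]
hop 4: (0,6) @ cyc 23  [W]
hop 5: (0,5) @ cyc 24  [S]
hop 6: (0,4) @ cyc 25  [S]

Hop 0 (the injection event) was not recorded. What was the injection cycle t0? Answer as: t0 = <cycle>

cyc[1] = 20 and cyc[k] = t0 + k·L for every k.
Subtract one hop: t0 = 20 − 1 = 19.

t0 = 19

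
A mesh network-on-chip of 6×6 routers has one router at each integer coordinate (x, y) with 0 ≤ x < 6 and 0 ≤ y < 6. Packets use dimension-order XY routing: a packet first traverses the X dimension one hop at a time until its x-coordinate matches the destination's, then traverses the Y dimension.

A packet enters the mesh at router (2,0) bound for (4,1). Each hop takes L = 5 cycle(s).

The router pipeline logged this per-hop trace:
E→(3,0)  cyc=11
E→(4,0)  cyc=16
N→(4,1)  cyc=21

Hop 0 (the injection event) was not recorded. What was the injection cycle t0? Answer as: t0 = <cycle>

t0 = 6

cyc[1] = 11 and cyc[k] = t0 + k·L for every k.
t0 = cyc[1] − L = 11 − 5 = 6.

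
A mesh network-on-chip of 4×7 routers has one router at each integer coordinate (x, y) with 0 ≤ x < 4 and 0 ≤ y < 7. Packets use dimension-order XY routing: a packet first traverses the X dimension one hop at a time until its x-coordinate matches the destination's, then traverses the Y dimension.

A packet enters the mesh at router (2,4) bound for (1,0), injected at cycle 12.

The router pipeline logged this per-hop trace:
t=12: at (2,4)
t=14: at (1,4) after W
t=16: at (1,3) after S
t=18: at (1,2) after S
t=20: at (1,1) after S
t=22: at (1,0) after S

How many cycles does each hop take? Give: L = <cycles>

Between hops 0 and 1 the cycle counter advances 14 − 12 = 2.
Each hop adds L, hence L = 2.

L = 2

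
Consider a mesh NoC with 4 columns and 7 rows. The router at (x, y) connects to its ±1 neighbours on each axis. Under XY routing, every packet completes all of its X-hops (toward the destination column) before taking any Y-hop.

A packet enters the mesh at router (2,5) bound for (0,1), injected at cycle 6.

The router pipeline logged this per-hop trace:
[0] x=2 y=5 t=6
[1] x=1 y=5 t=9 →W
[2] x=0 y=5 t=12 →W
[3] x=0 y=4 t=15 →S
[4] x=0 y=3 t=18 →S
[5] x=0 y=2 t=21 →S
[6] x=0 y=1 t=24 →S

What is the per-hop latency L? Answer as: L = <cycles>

L = 3

From hop 0 (6) to hop 1 (9): +3 cycles.
Per-hop latency L = Δcyc = 3.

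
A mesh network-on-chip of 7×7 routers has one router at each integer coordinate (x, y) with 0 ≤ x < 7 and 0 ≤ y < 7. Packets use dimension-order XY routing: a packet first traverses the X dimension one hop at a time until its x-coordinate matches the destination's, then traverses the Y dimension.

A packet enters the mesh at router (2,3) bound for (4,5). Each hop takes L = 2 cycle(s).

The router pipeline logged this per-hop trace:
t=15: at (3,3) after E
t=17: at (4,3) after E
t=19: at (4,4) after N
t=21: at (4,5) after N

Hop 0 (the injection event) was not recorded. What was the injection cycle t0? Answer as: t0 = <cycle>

t0 = 13

Hop 1 reached at cycle 15; hop k is at t0 + k·L.
Subtract one hop: t0 = 15 − 2 = 13.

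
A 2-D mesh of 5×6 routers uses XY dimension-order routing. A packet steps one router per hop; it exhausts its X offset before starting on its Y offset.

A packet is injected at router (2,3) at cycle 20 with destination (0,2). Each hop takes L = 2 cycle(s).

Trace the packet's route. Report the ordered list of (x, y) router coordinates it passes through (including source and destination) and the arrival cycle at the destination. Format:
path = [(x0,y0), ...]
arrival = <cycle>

path = [(2,3), (1,3), (0,3), (0,2)]
arrival = 26

hop 0: (2,3) @ cyc 20
hop 1: (1,3) @ cyc 22  [W]
hop 2: (0,3) @ cyc 24  [W]
hop 3: (0,2) @ cyc 26  [S]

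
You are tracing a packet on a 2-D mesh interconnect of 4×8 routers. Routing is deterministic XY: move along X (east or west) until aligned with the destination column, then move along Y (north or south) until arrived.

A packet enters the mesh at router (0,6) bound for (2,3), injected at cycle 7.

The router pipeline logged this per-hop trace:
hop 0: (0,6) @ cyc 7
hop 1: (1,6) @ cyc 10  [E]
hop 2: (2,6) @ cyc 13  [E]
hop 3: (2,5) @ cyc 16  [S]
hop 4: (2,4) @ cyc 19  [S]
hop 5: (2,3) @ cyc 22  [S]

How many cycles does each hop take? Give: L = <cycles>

L = 3

From hop 0 (7) to hop 1 (10): +3 cycles.
Each hop adds L, hence L = 3.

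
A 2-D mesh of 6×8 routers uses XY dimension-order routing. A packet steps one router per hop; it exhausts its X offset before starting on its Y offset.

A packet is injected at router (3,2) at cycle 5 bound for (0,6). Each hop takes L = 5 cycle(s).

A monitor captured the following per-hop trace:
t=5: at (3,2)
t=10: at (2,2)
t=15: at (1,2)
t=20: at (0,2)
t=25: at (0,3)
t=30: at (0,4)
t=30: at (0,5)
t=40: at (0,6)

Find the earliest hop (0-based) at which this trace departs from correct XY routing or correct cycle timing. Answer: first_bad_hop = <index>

first_bad_hop = 6

[1] (-1,+0) / 5c ⇒ ok
[2] (-1,+0) / 5c ⇒ ok
[3] (-1,+0) / 5c ⇒ ok
[4] (+0,+1) / 5c ⇒ ok
[5] (+0,+1) / 5c ⇒ ok
[6] (+0,+1) / 0c ⇒ BAD: Δcyc=0≠L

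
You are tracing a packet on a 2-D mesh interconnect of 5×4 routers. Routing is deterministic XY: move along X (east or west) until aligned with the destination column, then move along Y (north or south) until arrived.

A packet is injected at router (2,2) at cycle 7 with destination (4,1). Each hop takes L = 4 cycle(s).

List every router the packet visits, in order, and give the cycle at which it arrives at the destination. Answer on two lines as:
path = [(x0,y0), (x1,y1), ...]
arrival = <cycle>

[0] x=2 y=2 t=7
[1] x=3 y=2 t=11 →E
[2] x=4 y=2 t=15 →E
[3] x=4 y=1 t=19 →S

path = [(2,2), (3,2), (4,2), (4,1)]
arrival = 19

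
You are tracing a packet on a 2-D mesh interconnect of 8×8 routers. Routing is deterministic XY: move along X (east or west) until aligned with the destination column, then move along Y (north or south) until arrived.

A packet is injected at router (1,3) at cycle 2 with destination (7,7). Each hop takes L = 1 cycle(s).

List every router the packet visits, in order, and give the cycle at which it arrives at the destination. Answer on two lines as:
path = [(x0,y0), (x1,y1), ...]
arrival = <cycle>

path = [(1,3), (2,3), (3,3), (4,3), (5,3), (6,3), (7,3), (7,4), (7,5), (7,6), (7,7)]
arrival = 12

[0] x=1 y=3 t=2
[1] x=2 y=3 t=3 →E
[2] x=3 y=3 t=4 →E
[3] x=4 y=3 t=5 →E
[4] x=5 y=3 t=6 →E
[5] x=6 y=3 t=7 →E
[6] x=7 y=3 t=8 →E
[7] x=7 y=4 t=9 →N
[8] x=7 y=5 t=10 →N
[9] x=7 y=6 t=11 →N
[10] x=7 y=7 t=12 →N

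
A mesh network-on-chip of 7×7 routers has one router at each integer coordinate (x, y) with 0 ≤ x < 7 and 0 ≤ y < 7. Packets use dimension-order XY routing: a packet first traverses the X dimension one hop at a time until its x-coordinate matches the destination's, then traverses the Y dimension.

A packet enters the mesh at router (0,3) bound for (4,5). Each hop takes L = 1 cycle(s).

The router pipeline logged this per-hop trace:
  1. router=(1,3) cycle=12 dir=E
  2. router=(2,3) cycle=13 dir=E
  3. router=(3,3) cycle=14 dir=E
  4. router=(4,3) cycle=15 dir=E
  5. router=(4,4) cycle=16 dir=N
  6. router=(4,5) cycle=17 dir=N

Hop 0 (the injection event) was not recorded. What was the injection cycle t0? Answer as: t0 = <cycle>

cyc[1] = 12 and cyc[k] = t0 + k·L for every k.
So t0 = 12 − 1·1 = 11.

t0 = 11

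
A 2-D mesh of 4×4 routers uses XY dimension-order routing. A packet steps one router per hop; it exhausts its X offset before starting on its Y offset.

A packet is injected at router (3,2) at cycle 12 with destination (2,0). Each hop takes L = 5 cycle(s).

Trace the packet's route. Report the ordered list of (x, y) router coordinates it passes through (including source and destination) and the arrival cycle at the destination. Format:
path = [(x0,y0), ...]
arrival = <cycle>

[0] x=3 y=2 t=12
[1] x=2 y=2 t=17 →W
[2] x=2 y=1 t=22 →S
[3] x=2 y=0 t=27 →S

path = [(3,2), (2,2), (2,1), (2,0)]
arrival = 27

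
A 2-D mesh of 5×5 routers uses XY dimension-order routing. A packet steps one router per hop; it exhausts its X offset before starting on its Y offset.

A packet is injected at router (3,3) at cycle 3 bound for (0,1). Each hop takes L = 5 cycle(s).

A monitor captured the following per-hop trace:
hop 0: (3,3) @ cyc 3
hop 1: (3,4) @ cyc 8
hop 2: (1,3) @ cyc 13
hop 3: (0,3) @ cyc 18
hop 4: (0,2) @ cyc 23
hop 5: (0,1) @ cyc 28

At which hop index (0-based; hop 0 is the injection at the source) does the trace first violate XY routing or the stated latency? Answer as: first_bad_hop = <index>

[1] (+0,+1) / 5c ⇒ BAD: Y-move but x=3≠0

first_bad_hop = 1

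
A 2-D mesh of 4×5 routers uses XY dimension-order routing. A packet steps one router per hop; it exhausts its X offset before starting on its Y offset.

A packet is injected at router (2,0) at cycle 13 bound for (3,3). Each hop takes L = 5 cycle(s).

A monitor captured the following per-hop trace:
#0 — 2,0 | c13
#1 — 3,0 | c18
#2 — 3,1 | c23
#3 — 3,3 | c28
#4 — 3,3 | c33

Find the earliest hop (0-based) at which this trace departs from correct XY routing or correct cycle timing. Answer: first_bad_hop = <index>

[1] (+1,+0) / 5c ⇒ ok
[2] (+0,+1) / 5c ⇒ ok
[3] (+0,+2) / 5c ⇒ BAD: non-unit step

first_bad_hop = 3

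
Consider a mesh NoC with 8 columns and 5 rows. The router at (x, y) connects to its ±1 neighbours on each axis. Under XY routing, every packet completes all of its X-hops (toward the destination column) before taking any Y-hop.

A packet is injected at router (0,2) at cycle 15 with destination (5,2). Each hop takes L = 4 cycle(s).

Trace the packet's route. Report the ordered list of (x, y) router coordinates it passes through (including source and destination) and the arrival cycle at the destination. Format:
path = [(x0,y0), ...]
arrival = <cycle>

path = [(0,2), (1,2), (2,2), (3,2), (4,2), (5,2)]
arrival = 35

  0. router=(0,2) cycle=15 (inject)
  1. router=(1,2) cycle=19 dir=E
  2. router=(2,2) cycle=23 dir=E
  3. router=(3,2) cycle=27 dir=E
  4. router=(4,2) cycle=31 dir=E
  5. router=(5,2) cycle=35 dir=E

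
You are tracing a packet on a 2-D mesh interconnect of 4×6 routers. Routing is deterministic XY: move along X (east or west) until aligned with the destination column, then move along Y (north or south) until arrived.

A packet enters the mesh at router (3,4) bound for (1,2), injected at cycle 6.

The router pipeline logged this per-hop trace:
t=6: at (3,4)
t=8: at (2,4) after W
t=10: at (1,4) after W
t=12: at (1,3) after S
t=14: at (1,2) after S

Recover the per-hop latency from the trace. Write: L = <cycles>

L = 2

Δcyc across hop 0→1: 8 − 6 = 2.
Per-hop latency L = Δcyc = 2.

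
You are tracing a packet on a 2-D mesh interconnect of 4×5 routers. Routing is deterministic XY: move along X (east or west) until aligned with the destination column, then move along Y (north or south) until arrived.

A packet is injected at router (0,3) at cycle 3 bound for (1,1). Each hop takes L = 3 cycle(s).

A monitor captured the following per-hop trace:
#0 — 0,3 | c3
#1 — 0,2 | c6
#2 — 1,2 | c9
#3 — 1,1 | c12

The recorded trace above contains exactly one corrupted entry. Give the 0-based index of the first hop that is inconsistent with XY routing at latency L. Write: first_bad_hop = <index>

first_bad_hop = 1

hop 1: step (+0,-1), +3 cyc — BAD: Y-move but x=0≠1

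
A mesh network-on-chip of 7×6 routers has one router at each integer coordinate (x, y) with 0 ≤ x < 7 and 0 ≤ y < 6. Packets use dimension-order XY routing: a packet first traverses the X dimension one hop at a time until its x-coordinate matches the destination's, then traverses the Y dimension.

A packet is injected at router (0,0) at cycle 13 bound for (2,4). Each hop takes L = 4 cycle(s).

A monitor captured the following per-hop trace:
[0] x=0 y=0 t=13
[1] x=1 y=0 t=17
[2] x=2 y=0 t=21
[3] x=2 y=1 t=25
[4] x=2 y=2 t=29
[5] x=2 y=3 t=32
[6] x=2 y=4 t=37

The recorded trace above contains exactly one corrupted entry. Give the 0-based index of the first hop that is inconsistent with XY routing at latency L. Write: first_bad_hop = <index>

first_bad_hop = 5

check 1→ d=(1,0) cyc+4: ok
check 2→ d=(1,0) cyc+4: ok
check 3→ d=(0,1) cyc+4: ok
check 4→ d=(0,1) cyc+4: ok
check 5→ d=(0,1) cyc+3: BAD: Δcyc=3≠L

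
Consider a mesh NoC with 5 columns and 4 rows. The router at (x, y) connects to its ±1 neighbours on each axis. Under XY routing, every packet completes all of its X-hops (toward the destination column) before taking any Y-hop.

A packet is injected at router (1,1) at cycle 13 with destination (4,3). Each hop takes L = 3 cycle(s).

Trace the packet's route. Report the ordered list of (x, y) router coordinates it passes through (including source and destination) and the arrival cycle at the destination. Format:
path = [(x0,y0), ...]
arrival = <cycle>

t=13: at (1,1)
t=16: at (2,1) after E
t=19: at (3,1) after E
t=22: at (4,1) after E
t=25: at (4,2) after N
t=28: at (4,3) after N

path = [(1,1), (2,1), (3,1), (4,1), (4,2), (4,3)]
arrival = 28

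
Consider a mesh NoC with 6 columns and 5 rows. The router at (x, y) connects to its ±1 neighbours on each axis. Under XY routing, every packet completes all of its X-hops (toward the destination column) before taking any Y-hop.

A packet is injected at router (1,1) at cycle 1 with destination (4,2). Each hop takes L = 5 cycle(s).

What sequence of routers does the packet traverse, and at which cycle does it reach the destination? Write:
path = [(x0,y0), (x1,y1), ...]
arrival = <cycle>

src (1,1)  cyc=1
E→(2,1)  cyc=6
E→(3,1)  cyc=11
E→(4,1)  cyc=16
N→(4,2)  cyc=21

path = [(1,1), (2,1), (3,1), (4,1), (4,2)]
arrival = 21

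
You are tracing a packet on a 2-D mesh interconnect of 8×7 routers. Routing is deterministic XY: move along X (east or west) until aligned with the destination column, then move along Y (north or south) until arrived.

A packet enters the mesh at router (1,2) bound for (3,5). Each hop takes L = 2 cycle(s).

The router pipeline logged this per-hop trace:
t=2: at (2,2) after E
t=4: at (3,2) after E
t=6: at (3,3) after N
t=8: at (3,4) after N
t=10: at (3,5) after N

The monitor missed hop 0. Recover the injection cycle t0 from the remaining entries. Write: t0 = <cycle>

cyc[1] = 2 and cyc[k] = t0 + k·L for every k.
Therefore t0 = 2 − L = 0.

t0 = 0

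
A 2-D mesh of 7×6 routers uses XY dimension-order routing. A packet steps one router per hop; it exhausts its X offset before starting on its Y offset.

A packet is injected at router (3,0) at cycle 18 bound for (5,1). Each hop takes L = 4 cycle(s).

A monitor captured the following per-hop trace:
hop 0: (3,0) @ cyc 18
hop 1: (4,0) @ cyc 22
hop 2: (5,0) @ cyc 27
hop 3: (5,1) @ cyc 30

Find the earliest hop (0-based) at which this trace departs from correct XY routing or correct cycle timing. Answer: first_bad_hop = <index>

first_bad_hop = 2

hop 1: step (+1,+0), +4 cyc — ok
hop 2: step (+1,+0), +5 cyc — BAD: Δcyc=5≠L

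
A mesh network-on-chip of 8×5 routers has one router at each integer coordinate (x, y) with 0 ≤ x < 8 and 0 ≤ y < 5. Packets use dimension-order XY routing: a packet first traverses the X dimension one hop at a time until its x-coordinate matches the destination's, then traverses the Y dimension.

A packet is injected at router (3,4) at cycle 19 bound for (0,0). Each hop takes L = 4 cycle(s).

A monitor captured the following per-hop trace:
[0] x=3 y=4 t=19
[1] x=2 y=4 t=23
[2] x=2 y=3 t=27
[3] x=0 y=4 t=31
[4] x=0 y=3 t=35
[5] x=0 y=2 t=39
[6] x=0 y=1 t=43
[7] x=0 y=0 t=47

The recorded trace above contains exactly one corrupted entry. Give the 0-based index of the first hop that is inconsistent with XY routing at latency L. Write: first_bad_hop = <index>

first_bad_hop = 2

[1] (-1,+0) / 4c ⇒ ok
[2] (+0,-1) / 4c ⇒ BAD: Y-move but x=2≠0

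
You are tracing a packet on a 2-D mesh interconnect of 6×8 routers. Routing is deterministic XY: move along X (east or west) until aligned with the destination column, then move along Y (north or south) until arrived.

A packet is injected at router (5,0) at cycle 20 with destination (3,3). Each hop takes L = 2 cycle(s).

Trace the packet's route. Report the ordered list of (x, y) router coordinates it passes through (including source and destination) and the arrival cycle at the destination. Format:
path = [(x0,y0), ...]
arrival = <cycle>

path = [(5,0), (4,0), (3,0), (3,1), (3,2), (3,3)]
arrival = 30

t=20: at (5,0)
t=22: at (4,0) after W
t=24: at (3,0) after W
t=26: at (3,1) after N
t=28: at (3,2) after N
t=30: at (3,3) after N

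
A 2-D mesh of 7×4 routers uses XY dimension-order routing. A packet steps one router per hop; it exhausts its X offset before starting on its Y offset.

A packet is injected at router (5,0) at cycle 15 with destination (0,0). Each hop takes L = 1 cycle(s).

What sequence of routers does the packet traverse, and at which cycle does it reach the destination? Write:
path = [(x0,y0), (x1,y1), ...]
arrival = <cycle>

t=15: at (5,0)
t=16: at (4,0) after W
t=17: at (3,0) after W
t=18: at (2,0) after W
t=19: at (1,0) after W
t=20: at (0,0) after W

path = [(5,0), (4,0), (3,0), (2,0), (1,0), (0,0)]
arrival = 20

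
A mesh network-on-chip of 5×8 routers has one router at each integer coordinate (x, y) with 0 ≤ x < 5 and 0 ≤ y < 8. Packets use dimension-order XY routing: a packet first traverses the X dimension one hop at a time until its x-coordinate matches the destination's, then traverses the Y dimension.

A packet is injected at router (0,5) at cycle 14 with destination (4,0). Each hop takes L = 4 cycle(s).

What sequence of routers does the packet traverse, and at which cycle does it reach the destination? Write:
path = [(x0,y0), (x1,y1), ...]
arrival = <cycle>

path = [(0,5), (1,5), (2,5), (3,5), (4,5), (4,4), (4,3), (4,2), (4,1), (4,0)]
arrival = 50

hop 0: (0,5) @ cyc 14
hop 1: (1,5) @ cyc 18  [E]
hop 2: (2,5) @ cyc 22  [E]
hop 3: (3,5) @ cyc 26  [E]
hop 4: (4,5) @ cyc 30  [E]
hop 5: (4,4) @ cyc 34  [S]
hop 6: (4,3) @ cyc 38  [S]
hop 7: (4,2) @ cyc 42  [S]
hop 8: (4,1) @ cyc 46  [S]
hop 9: (4,0) @ cyc 50  [S]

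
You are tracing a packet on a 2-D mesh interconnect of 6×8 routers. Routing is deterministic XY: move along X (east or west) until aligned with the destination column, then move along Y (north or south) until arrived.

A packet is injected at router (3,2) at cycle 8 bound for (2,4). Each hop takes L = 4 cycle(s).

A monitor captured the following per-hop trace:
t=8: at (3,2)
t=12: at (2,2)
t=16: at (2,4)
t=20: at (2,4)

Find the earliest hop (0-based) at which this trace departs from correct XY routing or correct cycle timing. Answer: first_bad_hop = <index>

first_bad_hop = 2

check 1→ d=(-1,0) cyc+4: ok
check 2→ d=(0,2) cyc+4: BAD: non-unit step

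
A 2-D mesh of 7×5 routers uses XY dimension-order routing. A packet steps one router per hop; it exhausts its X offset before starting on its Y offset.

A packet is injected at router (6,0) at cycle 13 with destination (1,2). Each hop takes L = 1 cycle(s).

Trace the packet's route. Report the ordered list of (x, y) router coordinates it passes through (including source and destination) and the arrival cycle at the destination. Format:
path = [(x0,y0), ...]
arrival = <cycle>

path = [(6,0), (5,0), (4,0), (3,0), (2,0), (1,0), (1,1), (1,2)]
arrival = 20

[0] x=6 y=0 t=13
[1] x=5 y=0 t=14 →W
[2] x=4 y=0 t=15 →W
[3] x=3 y=0 t=16 →W
[4] x=2 y=0 t=17 →W
[5] x=1 y=0 t=18 →W
[6] x=1 y=1 t=19 →N
[7] x=1 y=2 t=20 →N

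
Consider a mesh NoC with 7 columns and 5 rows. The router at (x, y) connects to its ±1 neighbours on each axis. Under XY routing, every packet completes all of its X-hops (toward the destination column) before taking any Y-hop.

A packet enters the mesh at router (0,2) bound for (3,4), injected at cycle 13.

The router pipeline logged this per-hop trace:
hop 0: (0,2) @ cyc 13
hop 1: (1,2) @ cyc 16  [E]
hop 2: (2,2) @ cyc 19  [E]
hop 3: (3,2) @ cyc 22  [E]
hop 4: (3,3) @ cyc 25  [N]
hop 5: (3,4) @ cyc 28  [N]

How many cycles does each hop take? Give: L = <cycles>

From hop 0 (13) to hop 1 (16): +3 cycles.
One hop costs L cycles, so L = 3.

L = 3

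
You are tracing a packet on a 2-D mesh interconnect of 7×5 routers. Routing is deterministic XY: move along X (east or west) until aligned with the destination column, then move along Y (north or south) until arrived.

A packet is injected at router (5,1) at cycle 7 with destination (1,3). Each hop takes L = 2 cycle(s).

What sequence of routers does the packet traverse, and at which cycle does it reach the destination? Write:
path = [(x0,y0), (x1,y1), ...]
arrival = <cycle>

#0 — 5,1 | c7
#1 — 4,1 | c9 | W
#2 — 3,1 | c11 | W
#3 — 2,1 | c13 | W
#4 — 1,1 | c15 | W
#5 — 1,2 | c17 | N
#6 — 1,3 | c19 | N

path = [(5,1), (4,1), (3,1), (2,1), (1,1), (1,2), (1,3)]
arrival = 19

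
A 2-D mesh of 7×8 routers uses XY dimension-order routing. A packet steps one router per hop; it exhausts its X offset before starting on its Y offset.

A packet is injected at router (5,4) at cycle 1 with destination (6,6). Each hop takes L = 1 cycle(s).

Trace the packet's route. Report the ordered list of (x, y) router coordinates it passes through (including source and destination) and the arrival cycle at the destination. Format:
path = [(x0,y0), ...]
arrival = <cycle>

#0 — 5,4 | c1
#1 — 6,4 | c2 | E
#2 — 6,5 | c3 | N
#3 — 6,6 | c4 | N

path = [(5,4), (6,4), (6,5), (6,6)]
arrival = 4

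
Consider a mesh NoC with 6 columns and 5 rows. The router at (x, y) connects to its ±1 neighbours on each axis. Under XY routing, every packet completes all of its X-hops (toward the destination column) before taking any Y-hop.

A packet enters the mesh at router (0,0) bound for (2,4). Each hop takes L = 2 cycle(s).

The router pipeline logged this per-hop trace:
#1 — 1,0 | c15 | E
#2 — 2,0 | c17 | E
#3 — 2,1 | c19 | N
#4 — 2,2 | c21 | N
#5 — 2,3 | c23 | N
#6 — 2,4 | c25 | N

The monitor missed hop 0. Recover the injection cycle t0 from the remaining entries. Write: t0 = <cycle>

The first recorded entry is hop 1 at cycle 15.
Therefore t0 = 15 − L = 13.

t0 = 13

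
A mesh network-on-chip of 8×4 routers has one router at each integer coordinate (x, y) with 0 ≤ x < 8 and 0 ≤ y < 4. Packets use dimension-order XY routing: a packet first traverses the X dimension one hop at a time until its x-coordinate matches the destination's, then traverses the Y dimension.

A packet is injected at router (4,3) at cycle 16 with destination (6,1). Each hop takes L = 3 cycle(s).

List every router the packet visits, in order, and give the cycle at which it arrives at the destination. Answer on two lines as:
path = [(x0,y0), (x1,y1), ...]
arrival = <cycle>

#0 — 4,3 | c16
#1 — 5,3 | c19 | E
#2 — 6,3 | c22 | E
#3 — 6,2 | c25 | S
#4 — 6,1 | c28 | S

path = [(4,3), (5,3), (6,3), (6,2), (6,1)]
arrival = 28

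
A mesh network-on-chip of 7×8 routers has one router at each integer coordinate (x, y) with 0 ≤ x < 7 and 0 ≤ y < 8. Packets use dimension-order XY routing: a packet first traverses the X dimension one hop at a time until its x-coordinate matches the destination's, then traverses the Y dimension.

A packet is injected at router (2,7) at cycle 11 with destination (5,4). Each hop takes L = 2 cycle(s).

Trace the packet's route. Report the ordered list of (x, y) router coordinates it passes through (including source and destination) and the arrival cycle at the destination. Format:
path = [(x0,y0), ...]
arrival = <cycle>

path = [(2,7), (3,7), (4,7), (5,7), (5,6), (5,5), (5,4)]
arrival = 23

#0 — 2,7 | c11
#1 — 3,7 | c13 | E
#2 — 4,7 | c15 | E
#3 — 5,7 | c17 | E
#4 — 5,6 | c19 | S
#5 — 5,5 | c21 | S
#6 — 5,4 | c23 | S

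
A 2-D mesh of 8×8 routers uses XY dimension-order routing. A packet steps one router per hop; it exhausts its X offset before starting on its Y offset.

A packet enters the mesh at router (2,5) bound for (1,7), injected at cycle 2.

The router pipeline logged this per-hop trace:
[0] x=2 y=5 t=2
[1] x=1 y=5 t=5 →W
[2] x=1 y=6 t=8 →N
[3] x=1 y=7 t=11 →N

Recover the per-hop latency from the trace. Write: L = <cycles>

L = 3

Between hops 0 and 1 the cycle counter advances 5 − 2 = 3.
One hop costs L cycles, so L = 3.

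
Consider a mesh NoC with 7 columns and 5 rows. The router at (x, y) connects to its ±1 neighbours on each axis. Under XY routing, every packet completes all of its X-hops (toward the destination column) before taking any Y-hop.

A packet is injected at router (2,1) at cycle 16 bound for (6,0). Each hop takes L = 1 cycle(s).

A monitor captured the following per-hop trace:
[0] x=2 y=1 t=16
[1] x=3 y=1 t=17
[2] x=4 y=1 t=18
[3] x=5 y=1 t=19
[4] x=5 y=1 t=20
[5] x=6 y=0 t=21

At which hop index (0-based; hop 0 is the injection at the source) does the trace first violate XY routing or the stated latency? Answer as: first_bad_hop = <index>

first_bad_hop = 4

[1] (+1,+0) / 1c ⇒ ok
[2] (+1,+0) / 1c ⇒ ok
[3] (+1,+0) / 1c ⇒ ok
[4] (+0,+0) / 1c ⇒ BAD: non-unit step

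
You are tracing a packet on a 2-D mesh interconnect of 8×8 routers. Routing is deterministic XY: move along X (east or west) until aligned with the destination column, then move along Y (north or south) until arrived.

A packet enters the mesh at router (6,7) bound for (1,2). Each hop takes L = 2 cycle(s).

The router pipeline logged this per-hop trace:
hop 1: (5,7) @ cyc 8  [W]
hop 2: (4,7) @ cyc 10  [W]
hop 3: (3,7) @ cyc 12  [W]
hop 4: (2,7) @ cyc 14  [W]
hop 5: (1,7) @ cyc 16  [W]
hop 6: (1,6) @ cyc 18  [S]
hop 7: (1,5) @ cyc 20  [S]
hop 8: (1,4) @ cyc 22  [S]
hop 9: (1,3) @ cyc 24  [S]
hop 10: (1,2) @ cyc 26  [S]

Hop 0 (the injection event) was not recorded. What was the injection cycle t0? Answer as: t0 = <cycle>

t0 = 6

At hop 1 the cycle is 8; in general cyc_k = t0 + kL.
Therefore t0 = 8 − L = 6.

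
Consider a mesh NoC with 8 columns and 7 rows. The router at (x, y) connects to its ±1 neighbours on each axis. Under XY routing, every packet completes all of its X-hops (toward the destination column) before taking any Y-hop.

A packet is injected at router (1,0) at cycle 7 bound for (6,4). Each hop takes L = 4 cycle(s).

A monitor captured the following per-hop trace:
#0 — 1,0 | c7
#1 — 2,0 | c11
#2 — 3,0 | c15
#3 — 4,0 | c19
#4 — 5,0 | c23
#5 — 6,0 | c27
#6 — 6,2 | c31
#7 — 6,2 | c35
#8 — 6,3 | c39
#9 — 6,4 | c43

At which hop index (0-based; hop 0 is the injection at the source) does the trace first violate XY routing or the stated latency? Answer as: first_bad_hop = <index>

[1] (+1,+0) / 4c ⇒ ok
[2] (+1,+0) / 4c ⇒ ok
[3] (+1,+0) / 4c ⇒ ok
[4] (+1,+0) / 4c ⇒ ok
[5] (+1,+0) / 4c ⇒ ok
[6] (+0,+2) / 4c ⇒ BAD: non-unit step

first_bad_hop = 6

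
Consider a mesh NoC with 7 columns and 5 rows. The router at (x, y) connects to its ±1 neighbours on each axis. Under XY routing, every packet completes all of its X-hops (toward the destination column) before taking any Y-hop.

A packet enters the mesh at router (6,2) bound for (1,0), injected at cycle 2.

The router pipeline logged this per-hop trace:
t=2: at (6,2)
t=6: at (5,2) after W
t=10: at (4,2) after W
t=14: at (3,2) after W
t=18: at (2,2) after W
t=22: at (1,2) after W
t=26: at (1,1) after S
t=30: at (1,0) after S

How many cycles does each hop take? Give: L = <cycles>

L = 4

cyc[1] − cyc[0] = 6 − 2 = 4.
That increment is L by definition: L = 4.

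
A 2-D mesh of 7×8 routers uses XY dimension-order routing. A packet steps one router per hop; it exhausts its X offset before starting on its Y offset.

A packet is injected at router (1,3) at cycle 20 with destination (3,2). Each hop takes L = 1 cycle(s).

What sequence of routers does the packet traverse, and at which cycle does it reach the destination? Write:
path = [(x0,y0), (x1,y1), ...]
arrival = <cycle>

path = [(1,3), (2,3), (3,3), (3,2)]
arrival = 23

#0 — 1,3 | c20
#1 — 2,3 | c21 | E
#2 — 3,3 | c22 | E
#3 — 3,2 | c23 | S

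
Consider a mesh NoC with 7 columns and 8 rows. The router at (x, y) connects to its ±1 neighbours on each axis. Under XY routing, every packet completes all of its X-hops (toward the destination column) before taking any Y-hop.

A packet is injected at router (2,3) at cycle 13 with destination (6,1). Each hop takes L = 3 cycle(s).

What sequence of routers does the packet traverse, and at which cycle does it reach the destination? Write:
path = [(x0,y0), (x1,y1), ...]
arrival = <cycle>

#0 — 2,3 | c13
#1 — 3,3 | c16 | E
#2 — 4,3 | c19 | E
#3 — 5,3 | c22 | E
#4 — 6,3 | c25 | E
#5 — 6,2 | c28 | S
#6 — 6,1 | c31 | S

path = [(2,3), (3,3), (4,3), (5,3), (6,3), (6,2), (6,1)]
arrival = 31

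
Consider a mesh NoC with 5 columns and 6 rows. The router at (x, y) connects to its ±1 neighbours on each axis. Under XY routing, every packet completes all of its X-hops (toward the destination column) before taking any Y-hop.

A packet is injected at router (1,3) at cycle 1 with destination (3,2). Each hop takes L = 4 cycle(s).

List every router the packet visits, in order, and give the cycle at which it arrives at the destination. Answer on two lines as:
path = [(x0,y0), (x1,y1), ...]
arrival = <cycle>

  0. router=(1,3) cycle=1 (inject)
  1. router=(2,3) cycle=5 dir=E
  2. router=(3,3) cycle=9 dir=E
  3. router=(3,2) cycle=13 dir=S

path = [(1,3), (2,3), (3,3), (3,2)]
arrival = 13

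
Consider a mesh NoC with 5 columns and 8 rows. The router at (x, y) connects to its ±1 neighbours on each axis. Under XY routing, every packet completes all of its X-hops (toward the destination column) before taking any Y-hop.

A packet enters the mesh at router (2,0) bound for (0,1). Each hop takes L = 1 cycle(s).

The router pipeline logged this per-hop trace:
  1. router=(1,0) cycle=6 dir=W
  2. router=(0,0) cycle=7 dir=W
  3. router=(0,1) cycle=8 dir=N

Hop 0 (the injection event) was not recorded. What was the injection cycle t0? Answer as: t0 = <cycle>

The first recorded entry is hop 1 at cycle 6.
t0 = cyc[1] − L = 6 − 1 = 5.

t0 = 5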